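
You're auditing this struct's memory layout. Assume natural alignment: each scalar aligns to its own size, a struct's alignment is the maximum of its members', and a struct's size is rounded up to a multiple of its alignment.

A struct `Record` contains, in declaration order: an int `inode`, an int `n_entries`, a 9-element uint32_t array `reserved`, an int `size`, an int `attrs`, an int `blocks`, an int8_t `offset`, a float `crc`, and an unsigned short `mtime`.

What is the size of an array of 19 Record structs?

0..4  inode  (4B, 4-aligned)
4..8  n_entries  (4B, 4-aligned)
8..44  reserved  (36B, 4-aligned)
44..48  size  (4B, 4-aligned)
48..52  attrs  (4B, 4-aligned)
52..56  blocks  (4B, 4-aligned)
56..57  offset  (1B, 1-aligned)
57..60  -- padding (3B)
60..64  crc  (4B, 4-aligned)
64..66  mtime  (2B, 2-aligned)
66..68  -- tail padding (2B)
sizeof = 68, alignof = 4
array of 19: 19 × 68 = 1292

1292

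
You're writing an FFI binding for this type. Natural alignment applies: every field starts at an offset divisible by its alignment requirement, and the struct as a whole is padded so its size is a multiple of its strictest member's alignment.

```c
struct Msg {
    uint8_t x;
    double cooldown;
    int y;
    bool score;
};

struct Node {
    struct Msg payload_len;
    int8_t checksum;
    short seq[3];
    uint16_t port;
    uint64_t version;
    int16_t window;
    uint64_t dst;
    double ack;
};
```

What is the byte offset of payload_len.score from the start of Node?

20

Msg: 0..1  x  (1B, 1-aligned); 1..8  -- padding (7B); 8..16  cooldown  (8B, 8-aligned); 16..20  y  (4B, 4-aligned); 20..21  score  (1B, 1-aligned); 21..24  -- tail padding (3B); sizeof = 24, alignof = 8
0..24  payload_len  (24B, 8-aligned)
within Msg: score at 20
0 + 20 = 20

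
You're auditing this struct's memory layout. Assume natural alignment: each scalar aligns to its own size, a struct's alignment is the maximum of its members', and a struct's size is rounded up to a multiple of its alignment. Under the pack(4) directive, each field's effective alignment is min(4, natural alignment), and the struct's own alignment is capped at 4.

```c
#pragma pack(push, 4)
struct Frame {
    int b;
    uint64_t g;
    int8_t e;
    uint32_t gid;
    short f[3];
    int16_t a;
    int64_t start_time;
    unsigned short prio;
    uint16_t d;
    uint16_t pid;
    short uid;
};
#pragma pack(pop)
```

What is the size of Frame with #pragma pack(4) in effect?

@0: b [4B, align 4] → 4
@4: g [8B, align 4] → 12
@12: e [1B, align 1] → 13
+3 pad (align 4)
@16: gid [4B, align 4] → 20
@20: f [6B, align 2] → 26
@26: a [2B, align 2] → 28
@28: start_time [8B, align 4] → 36
@36: prio [2B, align 2] → 38
@38: d [2B, align 2] → 40
@40: pid [2B, align 2] → 42
@42: uid [2B, align 2] → 44
size 44, align 4

44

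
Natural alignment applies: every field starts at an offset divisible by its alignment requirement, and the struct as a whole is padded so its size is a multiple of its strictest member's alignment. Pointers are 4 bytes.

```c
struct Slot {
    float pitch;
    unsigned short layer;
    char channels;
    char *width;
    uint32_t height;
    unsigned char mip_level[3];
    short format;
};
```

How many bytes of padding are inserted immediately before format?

@0: pitch [4B, align 4] → 4
@4: layer [2B, align 2] → 6
@6: channels [1B, align 1] → 7
+1 pad (align 4)
@8: width [4B, align 4] → 12
@12: height [4B, align 4] → 16
@16: mip_level [3B, align 1] → 19
+1 pad (align 2)
@20: format [2B, align 2] → 22

1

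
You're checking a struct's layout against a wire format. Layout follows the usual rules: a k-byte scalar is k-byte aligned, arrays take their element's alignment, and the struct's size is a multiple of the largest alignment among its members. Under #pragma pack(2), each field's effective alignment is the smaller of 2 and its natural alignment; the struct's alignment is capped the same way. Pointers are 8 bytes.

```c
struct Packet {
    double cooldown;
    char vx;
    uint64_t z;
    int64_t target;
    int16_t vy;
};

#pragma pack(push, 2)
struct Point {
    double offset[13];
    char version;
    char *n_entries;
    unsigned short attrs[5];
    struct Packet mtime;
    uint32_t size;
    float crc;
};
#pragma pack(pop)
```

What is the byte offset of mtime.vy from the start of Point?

Packet: cooldown at 0 (size 8, align 8) → ends 8; vx at 8 (size 1, align 1) → ends 9; pad 7 to align 8 for z; z at 16 (size 8, align 8) → ends 24; target at 24 (size 8, align 8) → ends 32; vy at 32 (size 2, align 2) → ends 34; tail pad 6 to reach multiple of 8; total 40 bytes, alignment 8
offset at 0 (size 104, align 2) → ends 104
version at 104 (size 1, align 1) → ends 105
pad 1 to align 2 for n_entries
n_entries at 106 (size 8, align 2) → ends 114
attrs at 114 (size 10, align 2) → ends 124
mtime at 124 (size 40, align 2) → ends 164
within Packet: vy at 32
124 + 32 = 156

156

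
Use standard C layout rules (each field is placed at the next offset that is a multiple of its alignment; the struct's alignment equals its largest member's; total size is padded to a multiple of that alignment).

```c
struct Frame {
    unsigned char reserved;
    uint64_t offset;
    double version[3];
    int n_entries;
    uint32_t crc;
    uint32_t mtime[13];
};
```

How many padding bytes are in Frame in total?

reserved at 0 (size 1, align 1) → ends 1
pad 7 to align 8 for offset
offset at 8 (size 8, align 8) → ends 16
version at 16 (size 24, align 8) → ends 40
n_entries at 40 (size 4, align 4) → ends 44
crc at 44 (size 4, align 4) → ends 48
mtime at 48 (size 52, align 4) → ends 100
tail pad 4 to reach multiple of 8
total 104 bytes, alignment 8
data bytes 93, size 104 → padding 11

11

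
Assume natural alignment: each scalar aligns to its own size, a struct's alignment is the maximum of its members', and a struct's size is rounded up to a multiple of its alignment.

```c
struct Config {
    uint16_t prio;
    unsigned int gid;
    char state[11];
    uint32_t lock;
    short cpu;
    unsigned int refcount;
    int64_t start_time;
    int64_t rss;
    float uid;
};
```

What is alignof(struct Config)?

member alignments: prio=2, gid=4, state=1, lock=4, cpu=2, refcount=4, start_time=8, rss=8, uid=4
max = 8

8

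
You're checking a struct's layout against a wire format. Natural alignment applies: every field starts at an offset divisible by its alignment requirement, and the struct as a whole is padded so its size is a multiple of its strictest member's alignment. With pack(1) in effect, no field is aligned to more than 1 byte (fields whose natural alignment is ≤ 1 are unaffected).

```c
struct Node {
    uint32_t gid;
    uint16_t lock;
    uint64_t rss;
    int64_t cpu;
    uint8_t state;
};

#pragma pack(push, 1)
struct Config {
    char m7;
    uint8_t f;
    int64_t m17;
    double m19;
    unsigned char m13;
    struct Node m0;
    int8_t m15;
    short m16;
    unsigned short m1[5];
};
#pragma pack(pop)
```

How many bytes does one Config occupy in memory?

64 bytes

Node: 0..4  gid  (4B, 4-aligned); 4..6  lock  (2B, 2-aligned); 6..8  -- padding (2B); 8..16  rss  (8B, 8-aligned); 16..24  cpu  (8B, 8-aligned); 24..25  state  (1B, 1-aligned); 25..32  -- tail padding (7B); sizeof = 32, alignof = 8
0..1  m7  (1B, 1-aligned)
1..2  f  (1B, 1-aligned)
2..10  m17  (8B, 1-aligned)
10..18  m19  (8B, 1-aligned)
18..19  m13  (1B, 1-aligned)
19..51  m0  (32B, 1-aligned)
51..52  m15  (1B, 1-aligned)
52..54  m16  (2B, 1-aligned)
54..64  m1  (10B, 1-aligned)
sizeof = 64, alignof = 1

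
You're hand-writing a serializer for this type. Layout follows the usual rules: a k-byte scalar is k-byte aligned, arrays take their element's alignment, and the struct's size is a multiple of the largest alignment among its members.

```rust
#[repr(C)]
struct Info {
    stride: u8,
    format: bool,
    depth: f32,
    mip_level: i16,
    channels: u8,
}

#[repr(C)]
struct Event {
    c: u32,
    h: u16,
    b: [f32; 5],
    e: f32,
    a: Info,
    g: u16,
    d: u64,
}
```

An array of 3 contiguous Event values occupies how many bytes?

168

Info: @0: stride [1B, align 1] → 1; @1: format [1B, align 1] → 2; +2 pad (align 4); @4: depth [4B, align 4] → 8; @8: mip_level [2B, align 2] → 10; @10: channels [1B, align 1] → 11; +1 tail pad (align 4); size 12, align 4
@0: c [4B, align 4] → 4
@4: h [2B, align 2] → 6
+2 pad (align 4)
@8: b [20B, align 4] → 28
@28: e [4B, align 4] → 32
@32: a [12B, align 4] → 44
@44: g [2B, align 2] → 46
+2 pad (align 8)
@48: d [8B, align 8] → 56
size 56, align 8
array of 3: 3 × 56 = 168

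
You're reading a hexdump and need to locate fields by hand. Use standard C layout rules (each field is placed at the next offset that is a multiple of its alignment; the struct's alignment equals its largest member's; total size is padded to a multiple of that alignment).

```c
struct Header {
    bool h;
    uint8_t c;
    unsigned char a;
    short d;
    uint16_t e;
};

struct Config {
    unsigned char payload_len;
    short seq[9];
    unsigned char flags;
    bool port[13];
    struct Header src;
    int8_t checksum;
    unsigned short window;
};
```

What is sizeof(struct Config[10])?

460

Header: h at 0 (size 1, align 1) → ends 1; c at 1 (size 1, align 1) → ends 2; a at 2 (size 1, align 1) → ends 3; pad 1 to align 2 for d; d at 4 (size 2, align 2) → ends 6; e at 6 (size 2, align 2) → ends 8; total 8 bytes, alignment 2
payload_len at 0 (size 1, align 1) → ends 1
pad 1 to align 2 for seq
seq at 2 (size 18, align 2) → ends 20
flags at 20 (size 1, align 1) → ends 21
port at 21 (size 13, align 1) → ends 34
src at 34 (size 8, align 2) → ends 42
checksum at 42 (size 1, align 1) → ends 43
pad 1 to align 2 for window
window at 44 (size 2, align 2) → ends 46
total 46 bytes, alignment 2
array of 10: 10 × 46 = 460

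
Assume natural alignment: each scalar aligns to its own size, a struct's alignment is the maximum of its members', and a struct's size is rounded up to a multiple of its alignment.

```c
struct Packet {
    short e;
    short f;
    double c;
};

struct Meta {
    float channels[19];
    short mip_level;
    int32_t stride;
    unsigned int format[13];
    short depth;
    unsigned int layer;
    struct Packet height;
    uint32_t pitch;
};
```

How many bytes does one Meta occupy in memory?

Packet: @0: e [2B, align 2] → 2; @2: f [2B, align 2] → 4; +4 pad (align 8); @8: c [8B, align 8] → 16; size 16, align 8
@0: channels [76B, align 4] → 76
@76: mip_level [2B, align 2] → 78
+2 pad (align 4)
@80: stride [4B, align 4] → 84
@84: format [52B, align 4] → 136
@136: depth [2B, align 2] → 138
+2 pad (align 4)
@140: layer [4B, align 4] → 144
@144: height [16B, align 8] → 160
@160: pitch [4B, align 4] → 164
+4 tail pad (align 8)
size 168, align 8

168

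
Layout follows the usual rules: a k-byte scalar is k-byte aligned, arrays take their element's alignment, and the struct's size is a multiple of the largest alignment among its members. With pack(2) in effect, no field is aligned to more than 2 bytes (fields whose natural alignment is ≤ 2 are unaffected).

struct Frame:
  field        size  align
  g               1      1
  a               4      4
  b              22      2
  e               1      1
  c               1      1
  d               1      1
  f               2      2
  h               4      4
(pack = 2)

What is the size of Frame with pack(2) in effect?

g at 0 (size 1, align 1) → ends 1
pad 1 to align 2 for a
a at 2 (size 4, align 2) → ends 6
b at 6 (size 22, align 2) → ends 28
e at 28 (size 1, align 1) → ends 29
c at 29 (size 1, align 1) → ends 30
d at 30 (size 1, align 1) → ends 31
pad 1 to align 2 for f
f at 32 (size 2, align 2) → ends 34
h at 34 (size 4, align 2) → ends 38
total 38 bytes, alignment 2

38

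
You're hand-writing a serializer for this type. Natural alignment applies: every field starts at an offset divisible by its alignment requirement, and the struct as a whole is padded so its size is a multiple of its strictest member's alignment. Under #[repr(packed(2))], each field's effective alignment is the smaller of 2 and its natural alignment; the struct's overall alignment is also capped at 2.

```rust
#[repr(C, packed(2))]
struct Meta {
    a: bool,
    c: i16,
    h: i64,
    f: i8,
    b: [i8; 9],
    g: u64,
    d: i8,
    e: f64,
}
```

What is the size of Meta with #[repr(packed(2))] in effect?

40

@0: a [1B, align 1] → 1
+1 pad (align 2)
@2: c [2B, align 2] → 4
@4: h [8B, align 2] → 12
@12: f [1B, align 1] → 13
@13: b [9B, align 1] → 22
@22: g [8B, align 2] → 30
@30: d [1B, align 1] → 31
+1 pad (align 2)
@32: e [8B, align 2] → 40
size 40, align 2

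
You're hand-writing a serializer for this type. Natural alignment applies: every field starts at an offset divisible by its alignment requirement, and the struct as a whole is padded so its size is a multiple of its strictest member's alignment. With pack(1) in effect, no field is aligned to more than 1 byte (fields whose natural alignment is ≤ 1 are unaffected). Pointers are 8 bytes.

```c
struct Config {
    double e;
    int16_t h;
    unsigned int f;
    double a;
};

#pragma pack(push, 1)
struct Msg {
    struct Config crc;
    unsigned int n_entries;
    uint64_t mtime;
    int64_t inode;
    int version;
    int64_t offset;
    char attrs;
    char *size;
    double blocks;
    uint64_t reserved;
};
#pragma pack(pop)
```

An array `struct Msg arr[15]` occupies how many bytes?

1215

Config: e at 0 (size 8, align 8) → ends 8; h at 8 (size 2, align 2) → ends 10; pad 2 to align 4 for f; f at 12 (size 4, align 4) → ends 16; a at 16 (size 8, align 8) → ends 24; total 24 bytes, alignment 8
crc at 0 (size 24, align 1) → ends 24
n_entries at 24 (size 4, align 1) → ends 28
mtime at 28 (size 8, align 1) → ends 36
inode at 36 (size 8, align 1) → ends 44
version at 44 (size 4, align 1) → ends 48
offset at 48 (size 8, align 1) → ends 56
attrs at 56 (size 1, align 1) → ends 57
size at 57 (size 8, align 1) → ends 65
blocks at 65 (size 8, align 1) → ends 73
reserved at 73 (size 8, align 1) → ends 81
total 81 bytes, alignment 1
array of 15: 15 × 81 = 1215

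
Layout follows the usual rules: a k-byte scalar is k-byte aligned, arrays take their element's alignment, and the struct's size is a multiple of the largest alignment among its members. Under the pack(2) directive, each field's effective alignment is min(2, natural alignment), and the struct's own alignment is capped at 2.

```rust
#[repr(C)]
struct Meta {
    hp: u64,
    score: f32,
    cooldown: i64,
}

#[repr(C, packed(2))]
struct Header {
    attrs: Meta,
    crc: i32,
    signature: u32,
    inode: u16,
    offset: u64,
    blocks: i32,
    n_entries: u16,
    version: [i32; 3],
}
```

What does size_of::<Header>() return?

60 bytes

Meta: @0: hp [8B, align 8] → 8; @8: score [4B, align 4] → 12; +4 pad (align 8); @16: cooldown [8B, align 8] → 24; size 24, align 8
@0: attrs [24B, align 2] → 24
@24: crc [4B, align 2] → 28
@28: signature [4B, align 2] → 32
@32: inode [2B, align 2] → 34
@34: offset [8B, align 2] → 42
@42: blocks [4B, align 2] → 46
@46: n_entries [2B, align 2] → 48
@48: version [12B, align 2] → 60
size 60, align 2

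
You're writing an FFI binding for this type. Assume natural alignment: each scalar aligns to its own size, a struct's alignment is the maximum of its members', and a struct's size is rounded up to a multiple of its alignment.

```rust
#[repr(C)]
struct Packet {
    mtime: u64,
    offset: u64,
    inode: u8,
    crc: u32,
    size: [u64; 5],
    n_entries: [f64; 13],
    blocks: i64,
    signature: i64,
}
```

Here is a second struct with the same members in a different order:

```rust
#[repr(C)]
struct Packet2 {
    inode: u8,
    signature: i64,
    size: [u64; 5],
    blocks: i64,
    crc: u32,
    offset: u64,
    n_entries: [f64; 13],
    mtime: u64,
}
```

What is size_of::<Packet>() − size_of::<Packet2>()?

@0: mtime [8B, align 8] → 8
@8: offset [8B, align 8] → 16
@16: inode [1B, align 1] → 17
+3 pad (align 4)
@20: crc [4B, align 4] → 24
@24: size [40B, align 8] → 64
@64: n_entries [104B, align 8] → 168
@168: blocks [8B, align 8] → 176
@176: signature [8B, align 8] → 184
size 184, align 8
— Packet2 —
@0: inode [1B, align 1] → 1
+7 pad (align 8)
@8: signature [8B, align 8] → 16
@16: size [40B, align 8] → 56
@56: blocks [8B, align 8] → 64
@64: crc [4B, align 4] → 68
+4 pad (align 8)
@72: offset [8B, align 8] → 80
@80: n_entries [104B, align 8] → 184
@184: mtime [8B, align 8] → 192
size 192, align 8
184 − 192 = -8

-8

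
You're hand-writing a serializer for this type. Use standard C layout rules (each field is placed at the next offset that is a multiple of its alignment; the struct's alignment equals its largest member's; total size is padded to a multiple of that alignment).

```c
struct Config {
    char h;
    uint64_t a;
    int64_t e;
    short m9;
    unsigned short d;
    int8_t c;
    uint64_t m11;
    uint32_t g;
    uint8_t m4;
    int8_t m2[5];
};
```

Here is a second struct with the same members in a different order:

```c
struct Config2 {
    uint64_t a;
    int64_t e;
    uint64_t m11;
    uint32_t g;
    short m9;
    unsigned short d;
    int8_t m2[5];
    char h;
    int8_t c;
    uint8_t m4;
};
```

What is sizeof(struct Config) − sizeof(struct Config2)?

16

0..1  h  (1B, 1-aligned)
1..8  -- padding (7B)
8..16  a  (8B, 8-aligned)
16..24  e  (8B, 8-aligned)
24..26  m9  (2B, 2-aligned)
26..28  d  (2B, 2-aligned)
28..29  c  (1B, 1-aligned)
29..32  -- padding (3B)
32..40  m11  (8B, 8-aligned)
40..44  g  (4B, 4-aligned)
44..45  m4  (1B, 1-aligned)
45..50  m2  (5B, 1-aligned)
50..56  -- tail padding (6B)
sizeof = 56, alignof = 8
— Config2 —
0..8  a  (8B, 8-aligned)
8..16  e  (8B, 8-aligned)
16..24  m11  (8B, 8-aligned)
24..28  g  (4B, 4-aligned)
28..30  m9  (2B, 2-aligned)
30..32  d  (2B, 2-aligned)
32..37  m2  (5B, 1-aligned)
37..38  h  (1B, 1-aligned)
38..39  c  (1B, 1-aligned)
39..40  m4  (1B, 1-aligned)
sizeof = 40, alignof = 8
56 − 40 = 16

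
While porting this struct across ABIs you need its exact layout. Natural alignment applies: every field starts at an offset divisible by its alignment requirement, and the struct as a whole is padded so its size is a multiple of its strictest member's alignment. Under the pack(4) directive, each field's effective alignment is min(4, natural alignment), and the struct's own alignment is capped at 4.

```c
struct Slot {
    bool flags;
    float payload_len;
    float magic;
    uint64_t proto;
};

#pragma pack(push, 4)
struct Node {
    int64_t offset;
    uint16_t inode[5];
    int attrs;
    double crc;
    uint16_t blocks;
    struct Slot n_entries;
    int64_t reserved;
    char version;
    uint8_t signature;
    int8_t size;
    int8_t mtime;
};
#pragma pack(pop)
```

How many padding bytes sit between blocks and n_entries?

Slot: @0: flags [1B, align 1] → 1; +3 pad (align 4); @4: payload_len [4B, align 4] → 8; @8: magic [4B, align 4] → 12; +4 pad (align 8); @16: proto [8B, align 8] → 24; size 24, align 8
@0: offset [8B, align 4] → 8
@8: inode [10B, align 2] → 18
+2 pad (align 4)
@20: attrs [4B, align 4] → 24
@24: crc [8B, align 4] → 32
@32: blocks [2B, align 2] → 34
+2 pad (align 4)
@36: n_entries [24B, align 4] → 60

2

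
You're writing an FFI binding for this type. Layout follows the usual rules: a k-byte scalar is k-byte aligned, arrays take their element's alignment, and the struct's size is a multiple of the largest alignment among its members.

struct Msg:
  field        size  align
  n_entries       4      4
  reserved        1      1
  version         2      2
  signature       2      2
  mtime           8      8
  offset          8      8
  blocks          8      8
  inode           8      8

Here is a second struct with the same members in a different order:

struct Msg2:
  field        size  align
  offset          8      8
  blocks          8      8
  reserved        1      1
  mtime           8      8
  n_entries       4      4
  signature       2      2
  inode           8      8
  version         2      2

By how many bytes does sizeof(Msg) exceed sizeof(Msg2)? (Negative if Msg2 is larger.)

-8

@0: n_entries [4B, align 4] → 4
@4: reserved [1B, align 1] → 5
+1 pad (align 2)
@6: version [2B, align 2] → 8
@8: signature [2B, align 2] → 10
+6 pad (align 8)
@16: mtime [8B, align 8] → 24
@24: offset [8B, align 8] → 32
@32: blocks [8B, align 8] → 40
@40: inode [8B, align 8] → 48
size 48, align 8
— Msg2 —
@0: offset [8B, align 8] → 8
@8: blocks [8B, align 8] → 16
@16: reserved [1B, align 1] → 17
+7 pad (align 8)
@24: mtime [8B, align 8] → 32
@32: n_entries [4B, align 4] → 36
@36: signature [2B, align 2] → 38
+2 pad (align 8)
@40: inode [8B, align 8] → 48
@48: version [2B, align 2] → 50
+6 tail pad (align 8)
size 56, align 8
48 − 56 = -8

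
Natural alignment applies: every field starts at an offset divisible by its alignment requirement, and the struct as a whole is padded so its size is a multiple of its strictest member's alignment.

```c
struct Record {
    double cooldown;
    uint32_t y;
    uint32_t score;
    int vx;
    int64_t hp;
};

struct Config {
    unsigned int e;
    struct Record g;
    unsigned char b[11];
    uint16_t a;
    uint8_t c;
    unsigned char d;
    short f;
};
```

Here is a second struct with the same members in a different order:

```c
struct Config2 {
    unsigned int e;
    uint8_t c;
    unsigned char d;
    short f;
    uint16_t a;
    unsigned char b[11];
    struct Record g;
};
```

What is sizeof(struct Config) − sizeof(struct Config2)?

Record: cooldown at 0 (size 8, align 8) → ends 8; y at 8 (size 4, align 4) → ends 12; score at 12 (size 4, align 4) → ends 16; vx at 16 (size 4, align 4) → ends 20; pad 4 to align 8 for hp; hp at 24 (size 8, align 8) → ends 32; total 32 bytes, alignment 8
e at 0 (size 4, align 4) → ends 4
pad 4 to align 8 for g
g at 8 (size 32, align 8) → ends 40
b at 40 (size 11, align 1) → ends 51
pad 1 to align 2 for a
a at 52 (size 2, align 2) → ends 54
c at 54 (size 1, align 1) → ends 55
d at 55 (size 1, align 1) → ends 56
f at 56 (size 2, align 2) → ends 58
tail pad 6 to reach multiple of 8
total 64 bytes, alignment 8
— Config2 —
e at 0 (size 4, align 4) → ends 4
c at 4 (size 1, align 1) → ends 5
d at 5 (size 1, align 1) → ends 6
f at 6 (size 2, align 2) → ends 8
a at 8 (size 2, align 2) → ends 10
b at 10 (size 11, align 1) → ends 21
pad 3 to align 8 for g
g at 24 (size 32, align 8) → ends 56
total 56 bytes, alignment 8
64 − 56 = 8

8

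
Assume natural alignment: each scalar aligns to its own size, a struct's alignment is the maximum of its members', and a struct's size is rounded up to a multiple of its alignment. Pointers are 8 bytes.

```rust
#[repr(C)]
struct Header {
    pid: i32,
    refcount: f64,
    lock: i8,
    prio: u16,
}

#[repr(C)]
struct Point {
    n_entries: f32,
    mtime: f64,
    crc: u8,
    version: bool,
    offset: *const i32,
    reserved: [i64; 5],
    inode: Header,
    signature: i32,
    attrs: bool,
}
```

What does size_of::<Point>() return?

Header: @0: pid [4B, align 4] → 4; +4 pad (align 8); @8: refcount [8B, align 8] → 16; @16: lock [1B, align 1] → 17; +1 pad (align 2); @18: prio [2B, align 2] → 20; +4 tail pad (align 8); size 24, align 8
@0: n_entries [4B, align 4] → 4
+4 pad (align 8)
@8: mtime [8B, align 8] → 16
@16: crc [1B, align 1] → 17
@17: version [1B, align 1] → 18
+6 pad (align 8)
@24: offset [8B, align 8] → 32
@32: reserved [40B, align 8] → 72
@72: inode [24B, align 8] → 96
@96: signature [4B, align 4] → 100
@100: attrs [1B, align 1] → 101
+3 tail pad (align 8)
size 104, align 8

104 bytes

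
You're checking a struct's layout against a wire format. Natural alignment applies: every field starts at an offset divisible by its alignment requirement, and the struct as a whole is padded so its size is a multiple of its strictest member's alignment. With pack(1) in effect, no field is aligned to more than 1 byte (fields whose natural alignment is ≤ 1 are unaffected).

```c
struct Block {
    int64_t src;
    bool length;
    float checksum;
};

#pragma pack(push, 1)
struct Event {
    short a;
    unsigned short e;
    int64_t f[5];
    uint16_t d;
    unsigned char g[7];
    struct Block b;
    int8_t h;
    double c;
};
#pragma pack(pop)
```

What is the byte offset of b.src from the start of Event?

53

Block: 0..8  src  (8B, 8-aligned); 8..9  length  (1B, 1-aligned); 9..12  -- padding (3B); 12..16  checksum  (4B, 4-aligned); sizeof = 16, alignof = 8
0..2  a  (2B, 1-aligned)
2..4  e  (2B, 1-aligned)
4..44  f  (40B, 1-aligned)
44..46  d  (2B, 1-aligned)
46..53  g  (7B, 1-aligned)
53..69  b  (16B, 1-aligned)
within Block: src at 0
53 + 0 = 53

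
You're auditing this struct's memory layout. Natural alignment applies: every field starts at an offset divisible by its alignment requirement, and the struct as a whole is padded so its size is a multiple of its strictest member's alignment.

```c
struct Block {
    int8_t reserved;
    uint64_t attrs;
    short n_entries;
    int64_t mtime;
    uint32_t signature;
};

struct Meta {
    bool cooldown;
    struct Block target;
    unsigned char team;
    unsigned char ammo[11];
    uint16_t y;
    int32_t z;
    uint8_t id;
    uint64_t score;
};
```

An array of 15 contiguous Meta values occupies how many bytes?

Block: reserved at 0 (size 1, align 1) → ends 1; pad 7 to align 8 for attrs; attrs at 8 (size 8, align 8) → ends 16; n_entries at 16 (size 2, align 2) → ends 18; pad 6 to align 8 for mtime; mtime at 24 (size 8, align 8) → ends 32; signature at 32 (size 4, align 4) → ends 36; tail pad 4 to reach multiple of 8; total 40 bytes, alignment 8
cooldown at 0 (size 1, align 1) → ends 1
pad 7 to align 8 for target
target at 8 (size 40, align 8) → ends 48
team at 48 (size 1, align 1) → ends 49
ammo at 49 (size 11, align 1) → ends 60
y at 60 (size 2, align 2) → ends 62
pad 2 to align 4 for z
z at 64 (size 4, align 4) → ends 68
id at 68 (size 1, align 1) → ends 69
pad 3 to align 8 for score
score at 72 (size 8, align 8) → ends 80
total 80 bytes, alignment 8
array of 15: 15 × 80 = 1200

1200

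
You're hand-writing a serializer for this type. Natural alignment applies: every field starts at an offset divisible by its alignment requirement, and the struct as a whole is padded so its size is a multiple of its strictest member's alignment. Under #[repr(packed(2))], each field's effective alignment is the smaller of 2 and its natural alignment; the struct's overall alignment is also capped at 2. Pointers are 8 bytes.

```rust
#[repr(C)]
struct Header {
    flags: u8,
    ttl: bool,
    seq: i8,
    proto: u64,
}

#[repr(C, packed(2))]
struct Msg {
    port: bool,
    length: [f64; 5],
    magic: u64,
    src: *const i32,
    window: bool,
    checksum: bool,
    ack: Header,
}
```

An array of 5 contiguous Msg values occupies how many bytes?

380

Header: flags at 0 (size 1, align 1) → ends 1; ttl at 1 (size 1, align 1) → ends 2; seq at 2 (size 1, align 1) → ends 3; pad 5 to align 8 for proto; proto at 8 (size 8, align 8) → ends 16; total 16 bytes, alignment 8
port at 0 (size 1, align 1) → ends 1
pad 1 to align 2 for length
length at 2 (size 40, align 2) → ends 42
magic at 42 (size 8, align 2) → ends 50
src at 50 (size 8, align 2) → ends 58
window at 58 (size 1, align 1) → ends 59
checksum at 59 (size 1, align 1) → ends 60
ack at 60 (size 16, align 2) → ends 76
total 76 bytes, alignment 2
array of 5: 5 × 76 = 380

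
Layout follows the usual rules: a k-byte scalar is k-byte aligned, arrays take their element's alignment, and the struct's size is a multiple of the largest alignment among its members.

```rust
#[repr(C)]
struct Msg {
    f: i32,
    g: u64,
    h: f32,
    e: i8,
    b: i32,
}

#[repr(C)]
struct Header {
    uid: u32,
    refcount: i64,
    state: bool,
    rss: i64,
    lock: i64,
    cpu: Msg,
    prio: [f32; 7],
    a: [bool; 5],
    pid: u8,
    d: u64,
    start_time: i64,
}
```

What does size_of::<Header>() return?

Msg: f at 0 (size 4, align 4) → ends 4; pad 4 to align 8 for g; g at 8 (size 8, align 8) → ends 16; h at 16 (size 4, align 4) → ends 20; e at 20 (size 1, align 1) → ends 21; pad 3 to align 4 for b; b at 24 (size 4, align 4) → ends 28; tail pad 4 to reach multiple of 8; total 32 bytes, alignment 8
uid at 0 (size 4, align 4) → ends 4
pad 4 to align 8 for refcount
refcount at 8 (size 8, align 8) → ends 16
state at 16 (size 1, align 1) → ends 17
pad 7 to align 8 for rss
rss at 24 (size 8, align 8) → ends 32
lock at 32 (size 8, align 8) → ends 40
cpu at 40 (size 32, align 8) → ends 72
prio at 72 (size 28, align 4) → ends 100
a at 100 (size 5, align 1) → ends 105
pid at 105 (size 1, align 1) → ends 106
pad 6 to align 8 for d
d at 112 (size 8, align 8) → ends 120
start_time at 120 (size 8, align 8) → ends 128
total 128 bytes, alignment 8

128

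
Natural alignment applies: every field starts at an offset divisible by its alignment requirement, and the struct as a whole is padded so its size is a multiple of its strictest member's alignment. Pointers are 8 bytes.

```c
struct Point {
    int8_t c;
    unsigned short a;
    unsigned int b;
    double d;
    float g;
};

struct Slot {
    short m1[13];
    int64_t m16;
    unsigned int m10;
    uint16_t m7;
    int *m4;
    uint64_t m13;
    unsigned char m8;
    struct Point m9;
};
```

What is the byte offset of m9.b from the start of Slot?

76

Point: c at 0 (size 1, align 1) → ends 1; pad 1 to align 2 for a; a at 2 (size 2, align 2) → ends 4; b at 4 (size 4, align 4) → ends 8; d at 8 (size 8, align 8) → ends 16; g at 16 (size 4, align 4) → ends 20; tail pad 4 to reach multiple of 8; total 24 bytes, alignment 8
m1 at 0 (size 26, align 2) → ends 26
pad 6 to align 8 for m16
m16 at 32 (size 8, align 8) → ends 40
m10 at 40 (size 4, align 4) → ends 44
m7 at 44 (size 2, align 2) → ends 46
pad 2 to align 8 for m4
m4 at 48 (size 8, align 8) → ends 56
m13 at 56 (size 8, align 8) → ends 64
m8 at 64 (size 1, align 1) → ends 65
pad 7 to align 8 for m9
m9 at 72 (size 24, align 8) → ends 96
within Point: b at 4
72 + 4 = 76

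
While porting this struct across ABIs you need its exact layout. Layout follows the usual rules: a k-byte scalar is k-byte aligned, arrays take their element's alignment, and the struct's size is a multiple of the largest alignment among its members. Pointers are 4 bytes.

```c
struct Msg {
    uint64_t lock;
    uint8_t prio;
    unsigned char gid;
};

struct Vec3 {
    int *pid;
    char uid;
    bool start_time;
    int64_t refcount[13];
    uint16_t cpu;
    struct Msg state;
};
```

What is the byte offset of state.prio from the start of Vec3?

128

Msg: @0: lock [8B, align 8] → 8; @8: prio [1B, align 1] → 9; @9: gid [1B, align 1] → 10; +6 tail pad (align 8); size 16, align 8
@0: pid [4B, align 4] → 4
@4: uid [1B, align 1] → 5
@5: start_time [1B, align 1] → 6
+2 pad (align 8)
@8: refcount [104B, align 8] → 112
@112: cpu [2B, align 2] → 114
+6 pad (align 8)
@120: state [16B, align 8] → 136
within Msg: prio at 8
120 + 8 = 128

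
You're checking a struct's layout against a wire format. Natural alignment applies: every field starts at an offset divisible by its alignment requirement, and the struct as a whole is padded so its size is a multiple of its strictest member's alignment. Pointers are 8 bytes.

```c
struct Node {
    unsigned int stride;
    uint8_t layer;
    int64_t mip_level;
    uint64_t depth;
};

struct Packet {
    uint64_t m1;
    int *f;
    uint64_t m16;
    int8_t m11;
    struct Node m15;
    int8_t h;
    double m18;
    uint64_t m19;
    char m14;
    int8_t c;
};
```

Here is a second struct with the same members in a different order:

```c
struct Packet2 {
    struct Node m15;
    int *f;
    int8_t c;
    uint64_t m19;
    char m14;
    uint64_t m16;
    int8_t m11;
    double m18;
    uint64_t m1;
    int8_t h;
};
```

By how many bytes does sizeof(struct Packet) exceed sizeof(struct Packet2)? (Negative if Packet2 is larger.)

Node: @0: stride [4B, align 4] → 4; @4: layer [1B, align 1] → 5; +3 pad (align 8); @8: mip_level [8B, align 8] → 16; @16: depth [8B, align 8] → 24; size 24, align 8
@0: m1 [8B, align 8] → 8
@8: f [8B, align 8] → 16
@16: m16 [8B, align 8] → 24
@24: m11 [1B, align 1] → 25
+7 pad (align 8)
@32: m15 [24B, align 8] → 56
@56: h [1B, align 1] → 57
+7 pad (align 8)
@64: m18 [8B, align 8] → 72
@72: m19 [8B, align 8] → 80
@80: m14 [1B, align 1] → 81
@81: c [1B, align 1] → 82
+6 tail pad (align 8)
size 88, align 8
— Packet2 —
@0: m15 [24B, align 8] → 24
@24: f [8B, align 8] → 32
@32: c [1B, align 1] → 33
+7 pad (align 8)
@40: m19 [8B, align 8] → 48
@48: m14 [1B, align 1] → 49
+7 pad (align 8)
@56: m16 [8B, align 8] → 64
@64: m11 [1B, align 1] → 65
+7 pad (align 8)
@72: m18 [8B, align 8] → 80
@80: m1 [8B, align 8] → 88
@88: h [1B, align 1] → 89
+7 tail pad (align 8)
size 96, align 8
88 − 96 = -8

-8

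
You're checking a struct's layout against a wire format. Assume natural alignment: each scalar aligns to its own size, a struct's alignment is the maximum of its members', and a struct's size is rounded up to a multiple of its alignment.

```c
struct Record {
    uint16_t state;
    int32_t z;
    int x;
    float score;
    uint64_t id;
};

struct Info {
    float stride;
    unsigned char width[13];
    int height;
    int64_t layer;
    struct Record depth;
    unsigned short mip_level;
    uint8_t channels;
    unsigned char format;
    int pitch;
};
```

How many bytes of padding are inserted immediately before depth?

Record: 0..2  state  (2B, 2-aligned); 2..4  -- padding (2B); 4..8  z  (4B, 4-aligned); 8..12  x  (4B, 4-aligned); 12..16  score  (4B, 4-aligned); 16..24  id  (8B, 8-aligned); sizeof = 24, alignof = 8
0..4  stride  (4B, 4-aligned)
4..17  width  (13B, 1-aligned)
17..20  -- padding (3B)
20..24  height  (4B, 4-aligned)
24..32  layer  (8B, 8-aligned)
32..56  depth  (24B, 8-aligned)

0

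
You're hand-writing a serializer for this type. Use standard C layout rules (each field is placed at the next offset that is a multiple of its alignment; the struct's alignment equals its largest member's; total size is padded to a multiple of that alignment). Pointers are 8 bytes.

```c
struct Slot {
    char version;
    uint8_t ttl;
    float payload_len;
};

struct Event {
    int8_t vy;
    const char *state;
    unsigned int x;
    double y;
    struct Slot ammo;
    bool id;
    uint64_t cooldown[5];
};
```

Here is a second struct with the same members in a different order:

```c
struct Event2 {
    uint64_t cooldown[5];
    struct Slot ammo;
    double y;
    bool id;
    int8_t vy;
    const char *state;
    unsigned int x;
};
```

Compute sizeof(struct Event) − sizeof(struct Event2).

Slot: @0: version [1B, align 1] → 1; @1: ttl [1B, align 1] → 2; +2 pad (align 4); @4: payload_len [4B, align 4] → 8; size 8, align 4
@0: vy [1B, align 1] → 1
+7 pad (align 8)
@8: state [8B, align 8] → 16
@16: x [4B, align 4] → 20
+4 pad (align 8)
@24: y [8B, align 8] → 32
@32: ammo [8B, align 4] → 40
@40: id [1B, align 1] → 41
+7 pad (align 8)
@48: cooldown [40B, align 8] → 88
size 88, align 8
— Event2 —
@0: cooldown [40B, align 8] → 40
@40: ammo [8B, align 4] → 48
@48: y [8B, align 8] → 56
@56: id [1B, align 1] → 57
@57: vy [1B, align 1] → 58
+6 pad (align 8)
@64: state [8B, align 8] → 72
@72: x [4B, align 4] → 76
+4 tail pad (align 8)
size 80, align 8
88 − 80 = 8

8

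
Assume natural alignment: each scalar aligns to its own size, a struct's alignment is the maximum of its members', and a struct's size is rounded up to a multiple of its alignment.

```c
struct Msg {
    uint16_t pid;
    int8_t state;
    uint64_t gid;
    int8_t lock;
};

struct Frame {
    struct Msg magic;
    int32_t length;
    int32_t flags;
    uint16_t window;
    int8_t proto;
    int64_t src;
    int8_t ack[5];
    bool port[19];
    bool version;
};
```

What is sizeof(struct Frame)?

80

Msg: @0: pid [2B, align 2] → 2; @2: state [1B, align 1] → 3; +5 pad (align 8); @8: gid [8B, align 8] → 16; @16: lock [1B, align 1] → 17; +7 tail pad (align 8); size 24, align 8
@0: magic [24B, align 8] → 24
@24: length [4B, align 4] → 28
@28: flags [4B, align 4] → 32
@32: window [2B, align 2] → 34
@34: proto [1B, align 1] → 35
+5 pad (align 8)
@40: src [8B, align 8] → 48
@48: ack [5B, align 1] → 53
@53: port [19B, align 1] → 72
@72: version [1B, align 1] → 73
+7 tail pad (align 8)
size 80, align 8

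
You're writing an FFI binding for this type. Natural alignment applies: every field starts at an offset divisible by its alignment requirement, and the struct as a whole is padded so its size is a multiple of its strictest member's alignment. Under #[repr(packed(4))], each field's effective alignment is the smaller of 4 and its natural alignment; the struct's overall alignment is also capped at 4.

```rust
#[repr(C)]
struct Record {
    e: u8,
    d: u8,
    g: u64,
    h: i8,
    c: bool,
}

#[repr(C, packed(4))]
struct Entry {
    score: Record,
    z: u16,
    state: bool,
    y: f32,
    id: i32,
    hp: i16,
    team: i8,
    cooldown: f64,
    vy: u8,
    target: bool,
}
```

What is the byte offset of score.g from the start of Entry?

Record: 0..1  e  (1B, 1-aligned); 1..2  d  (1B, 1-aligned); 2..8  -- padding (6B); 8..16  g  (8B, 8-aligned); 16..17  h  (1B, 1-aligned); 17..18  c  (1B, 1-aligned); 18..24  -- tail padding (6B); sizeof = 24, alignof = 8
0..24  score  (24B, 4-aligned)
within Record: g at 8
0 + 8 = 8

8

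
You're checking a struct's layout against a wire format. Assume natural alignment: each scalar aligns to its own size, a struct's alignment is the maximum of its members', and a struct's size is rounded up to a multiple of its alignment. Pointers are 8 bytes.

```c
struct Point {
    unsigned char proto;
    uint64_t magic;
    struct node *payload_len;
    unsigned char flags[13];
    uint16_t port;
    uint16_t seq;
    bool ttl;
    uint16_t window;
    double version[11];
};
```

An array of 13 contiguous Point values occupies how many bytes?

1768

@0: proto [1B, align 1] → 1
+7 pad (align 8)
@8: magic [8B, align 8] → 16
@16: payload_len [8B, align 8] → 24
@24: flags [13B, align 1] → 37
+1 pad (align 2)
@38: port [2B, align 2] → 40
@40: seq [2B, align 2] → 42
@42: ttl [1B, align 1] → 43
+1 pad (align 2)
@44: window [2B, align 2] → 46
+2 pad (align 8)
@48: version [88B, align 8] → 136
size 136, align 8
array of 13: 13 × 136 = 1768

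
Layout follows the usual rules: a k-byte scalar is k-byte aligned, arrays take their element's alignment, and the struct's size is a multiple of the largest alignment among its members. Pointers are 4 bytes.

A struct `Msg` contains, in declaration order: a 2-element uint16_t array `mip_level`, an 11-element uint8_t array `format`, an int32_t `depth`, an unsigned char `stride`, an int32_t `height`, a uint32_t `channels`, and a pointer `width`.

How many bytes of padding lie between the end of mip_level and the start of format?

@0: mip_level [4B, align 2] → 4
@4: format [11B, align 1] → 15

0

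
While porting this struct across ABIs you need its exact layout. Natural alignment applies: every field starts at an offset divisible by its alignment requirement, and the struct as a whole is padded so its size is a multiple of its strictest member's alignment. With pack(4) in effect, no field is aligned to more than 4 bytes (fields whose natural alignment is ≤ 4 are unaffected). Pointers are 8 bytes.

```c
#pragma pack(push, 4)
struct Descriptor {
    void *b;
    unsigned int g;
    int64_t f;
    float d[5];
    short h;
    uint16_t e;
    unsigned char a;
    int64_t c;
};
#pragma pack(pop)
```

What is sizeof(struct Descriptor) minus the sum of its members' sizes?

3

@0: b [8B, align 4] → 8
@8: g [4B, align 4] → 12
@12: f [8B, align 4] → 20
@20: d [20B, align 4] → 40
@40: h [2B, align 2] → 42
@42: e [2B, align 2] → 44
@44: a [1B, align 1] → 45
+3 pad (align 4)
@48: c [8B, align 4] → 56
size 56, align 4
data bytes 53, size 56 → padding 3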